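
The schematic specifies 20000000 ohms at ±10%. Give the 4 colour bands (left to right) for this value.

20000000 Ω = 20 × 10^6.
2 → red
0 → black
Multiplier 10^6 → blue.
±10% tolerance → silver.

red, black, blue, silver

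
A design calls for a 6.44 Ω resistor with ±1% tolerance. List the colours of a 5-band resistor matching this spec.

6.44 Ω = 644 × 10^-2.
6 → blue
4 → yellow
4 → yellow
Multiplier 10^-2 → silver.
±1% tolerance → brown.

blue, yellow, yellow, silver, brown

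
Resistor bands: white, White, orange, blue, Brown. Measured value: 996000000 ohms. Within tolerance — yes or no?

White → 9 (first significant figure)
White → 9 (second significant figure)
Orange → 3 (third significant figure)
Blue → ×10^6 multiplier
Brown → ±1% tolerance
993 × 1000000 = 993000000 Ω
Allowed range: 983070000 Ω to 1002930000 Ω.
996000000 ohms lies inside that range.

yes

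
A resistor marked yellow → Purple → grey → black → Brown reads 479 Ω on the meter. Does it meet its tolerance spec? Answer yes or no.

yes

Yellow → 4 (first significant figure)
Violet → 7 (second significant figure)
Grey → 8 (third significant figure)
Black → ×1 multiplier
Brown → ±1% tolerance
478 × 1 = 478 Ω
Allowed range: 473.22 Ω to 482.78 Ω.
479 Ω lies inside that range.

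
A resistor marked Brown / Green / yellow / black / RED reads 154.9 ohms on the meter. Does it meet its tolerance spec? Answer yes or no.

yes

Brown → 1 (first significant figure)
Green → 5 (second significant figure)
Yellow → 4 (third significant figure)
Black → ×1 multiplier
Red → ±2% tolerance
154 × 1 = 154 Ω
Allowed range: 150.92 Ω to 157.08 Ω.
154.9 ohms lies inside that range.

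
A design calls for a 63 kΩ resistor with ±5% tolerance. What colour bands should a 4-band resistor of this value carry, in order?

63000 Ω = 63 × 10^3.
6 → blue
3 → orange
Multiplier 10^3 → orange.
±5% tolerance → gold.

blue, orange, orange, gold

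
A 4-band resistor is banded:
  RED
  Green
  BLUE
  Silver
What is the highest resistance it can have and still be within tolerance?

27500000 Ω

Red → 2 (first significant figure)
Green → 5 (second significant figure)
Blue → ×10^6 multiplier
Silver → ±10% tolerance
25 × 1000000 = 25000000 Ω
Highest = 25000000 × (1 + 10/100) = 27500000 Ω.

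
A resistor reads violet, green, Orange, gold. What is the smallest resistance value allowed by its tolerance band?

Violet → 7 (first significant figure)
Green → 5 (second significant figure)
Orange → ×10^3 multiplier
Gold → ±5% tolerance
75 × 1000 = 75000 Ω
Smallest = 75000 × (1 − 5/100) = 71250 Ω.

71250 Ω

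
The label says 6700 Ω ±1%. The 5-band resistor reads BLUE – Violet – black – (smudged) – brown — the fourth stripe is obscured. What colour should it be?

6700 Ω = 670 × 10^1.
The fourth band is the multiplier, 10^1, which is brown.

brown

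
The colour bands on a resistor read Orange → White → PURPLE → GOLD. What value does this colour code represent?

Orange → 3 (first significant figure)
White → 9 (second significant figure)
Violet → ×10^7 multiplier
39 × 10000000 = 390000000 Ω

390000000 Ω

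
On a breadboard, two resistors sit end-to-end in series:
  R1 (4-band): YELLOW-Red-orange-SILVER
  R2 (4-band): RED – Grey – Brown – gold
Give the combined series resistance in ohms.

R1: yellow, red → 42; orange ×10^3 → 42000 Ω.
R2: red, grey → 28; brown ×10 → 280 Ω.
Series: 42000 + 280 = 42280 Ω.

42280 Ω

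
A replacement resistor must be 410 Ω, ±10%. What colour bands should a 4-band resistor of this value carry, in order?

410 Ω = 41 × 10^1.
4 → yellow
1 → brown
Multiplier 10^1 → brown.
±10% tolerance → silver.

yellow, brown, brown, silver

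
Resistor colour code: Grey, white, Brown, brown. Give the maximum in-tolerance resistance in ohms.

Grey → 8 (first significant figure)
White → 9 (second significant figure)
Brown → ×10 multiplier
Brown → ±1% tolerance
89 × 10 = 890 Ω
Maximum = 890 × (1 + 1/100) = 898.9 Ω.

898.9 Ω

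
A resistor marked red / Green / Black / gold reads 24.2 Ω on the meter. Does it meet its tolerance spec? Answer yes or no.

yes

Red → 2 (first significant figure)
Green → 5 (second significant figure)
Black → ×1 multiplier
Gold → ±5% tolerance
25 × 1 = 25 Ω
Allowed range: 23.75 Ω to 26.25 Ω.
24.2 Ω lies inside that range.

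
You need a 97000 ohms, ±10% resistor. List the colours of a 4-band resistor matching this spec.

white, violet, orange, silver

97000 Ω = 97 × 10^3.
9 → white
7 → violet
Multiplier 10^3 → orange.
±10% tolerance → silver.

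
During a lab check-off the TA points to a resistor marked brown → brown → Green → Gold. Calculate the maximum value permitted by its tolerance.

Brown → 1 (first significant figure)
Brown → 1 (second significant figure)
Green → ×10^5 multiplier
Gold → ±5% tolerance
11 × 100000 = 1100000 Ω
Maximum = 1100000 × (1 + 5/100) = 1155000 Ω.

1155000 Ω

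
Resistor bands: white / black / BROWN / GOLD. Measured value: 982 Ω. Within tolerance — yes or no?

White → 9 (first significant figure)
Black → 0 (second significant figure)
Brown → ×10 multiplier
Gold → ±5% tolerance
90 × 10 = 900 Ω
Allowed range: 855 Ω to 945 Ω.
982 Ω lies outside that range.

no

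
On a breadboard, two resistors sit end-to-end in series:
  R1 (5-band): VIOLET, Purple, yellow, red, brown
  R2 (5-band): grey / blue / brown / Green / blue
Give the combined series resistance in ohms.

86177400 Ω

R1: violet, violet, yellow → 774; red ×10^2 → 77400 Ω.
R2: grey, blue, brown → 861; green ×10^5 → 86100000 Ω.
Series: 77400 + 86100000 = 86177400 Ω.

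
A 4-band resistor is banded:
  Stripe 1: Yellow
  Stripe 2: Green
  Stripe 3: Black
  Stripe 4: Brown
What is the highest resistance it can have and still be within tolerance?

45.45 Ω

Yellow → 4 (first significant figure)
Green → 5 (second significant figure)
Black → ×1 multiplier
Brown → ±1% tolerance
45 × 1 = 45 Ω
Highest = 45 × (1 + 1/100) = 45.45 Ω.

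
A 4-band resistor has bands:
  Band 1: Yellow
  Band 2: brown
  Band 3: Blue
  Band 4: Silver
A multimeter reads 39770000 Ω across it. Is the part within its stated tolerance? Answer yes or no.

yes

Yellow → 4 (first significant figure)
Brown → 1 (second significant figure)
Blue → ×10^6 multiplier
Silver → ±10% tolerance
41 × 1000000 = 41000000 Ω
Allowed range: 36900000 Ω to 45100000 Ω.
39770000 Ω lies inside that range.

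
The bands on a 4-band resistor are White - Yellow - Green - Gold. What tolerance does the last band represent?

The last band, gold, is the tolerance band.
Gold corresponds to ±5%.

±5%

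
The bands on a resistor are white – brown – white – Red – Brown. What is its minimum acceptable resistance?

90981 Ω

White → 9 (first significant figure)
Brown → 1 (second significant figure)
White → 9 (third significant figure)
Red → ×10^2 multiplier
Brown → ±1% tolerance
919 × 100 = 91900 Ω
Minimum = 91900 × (1 − 1/100) = 90981 Ω.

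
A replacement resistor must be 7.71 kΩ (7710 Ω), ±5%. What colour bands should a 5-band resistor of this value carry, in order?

violet, violet, brown, brown, gold

7710 Ω = 771 × 10^1.
7 → violet
7 → violet
1 → brown
Multiplier 10^1 → brown.
±5% tolerance → gold.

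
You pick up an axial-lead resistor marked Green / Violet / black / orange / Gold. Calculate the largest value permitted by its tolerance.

Green → 5 (first significant figure)
Violet → 7 (second significant figure)
Black → 0 (third significant figure)
Orange → ×10^3 multiplier
Gold → ±5% tolerance
570 × 1000 = 570000 Ω
Largest = 570000 × (1 + 5/100) = 598500 Ω.

598500 Ω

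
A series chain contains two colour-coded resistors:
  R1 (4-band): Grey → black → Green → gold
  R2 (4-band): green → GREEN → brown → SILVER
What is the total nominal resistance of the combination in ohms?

8000550 Ω

R1: grey, black → 80; green ×10^5 → 8000000 Ω.
R2: green, green → 55; brown ×10 → 550 Ω.
Series: 8000000 + 550 = 8000550 Ω.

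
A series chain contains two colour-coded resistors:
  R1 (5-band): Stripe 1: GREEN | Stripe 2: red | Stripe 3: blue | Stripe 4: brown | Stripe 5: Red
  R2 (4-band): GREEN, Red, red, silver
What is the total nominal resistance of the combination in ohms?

R1: green, red, blue → 526; brown ×10 → 5260 Ω.
R2: green, red → 52; red ×10^2 → 5200 Ω.
Series: 5260 + 5200 = 10460 Ω.

10460 Ω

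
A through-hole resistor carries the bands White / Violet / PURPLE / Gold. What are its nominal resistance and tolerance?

White → 9 (first significant figure)
Violet → 7 (second significant figure)
Violet → ×10^7 multiplier
Gold → ±5% tolerance
97 × 10000000 = 970000000 Ω

970000000 Ω ±5%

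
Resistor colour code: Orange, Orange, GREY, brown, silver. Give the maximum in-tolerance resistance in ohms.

3718 Ω

Orange → 3 (first significant figure)
Orange → 3 (second significant figure)
Grey → 8 (third significant figure)
Brown → ×10 multiplier
Silver → ±10% tolerance
338 × 10 = 3380 Ω
Maximum = 3380 × (1 + 10/100) = 3718 Ω.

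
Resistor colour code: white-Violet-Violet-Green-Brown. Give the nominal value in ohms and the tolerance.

97700000 Ω ±1%

White → 9 (first significant figure)
Violet → 7 (second significant figure)
Violet → 7 (third significant figure)
Green → ×10^5 multiplier
Brown → ±1% tolerance
977 × 100000 = 97700000 Ω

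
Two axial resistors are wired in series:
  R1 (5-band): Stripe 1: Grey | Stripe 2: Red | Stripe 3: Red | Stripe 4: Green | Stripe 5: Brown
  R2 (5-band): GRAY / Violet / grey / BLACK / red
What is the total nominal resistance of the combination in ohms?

82200878 Ω

R1: grey, red, red → 822; green ×10^5 → 82200000 Ω.
R2: grey, violet, grey → 878; black ×1 → 878 Ω.
Series: 82200000 + 878 = 82200878 Ω.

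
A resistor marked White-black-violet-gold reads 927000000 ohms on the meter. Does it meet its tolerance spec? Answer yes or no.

White → 9 (first significant figure)
Black → 0 (second significant figure)
Violet → ×10^7 multiplier
Gold → ±5% tolerance
90 × 10000000 = 900000000 Ω
Allowed range: 855000000 Ω to 945000000 Ω.
927000000 ohms lies inside that range.

yes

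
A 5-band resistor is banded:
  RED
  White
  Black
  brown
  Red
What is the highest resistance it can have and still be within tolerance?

Red → 2 (first significant figure)
White → 9 (second significant figure)
Black → 0 (third significant figure)
Brown → ×10 multiplier
Red → ±2% tolerance
290 × 10 = 2900 Ω
Highest = 2900 × (1 + 2/100) = 2958 Ω.

2958 Ω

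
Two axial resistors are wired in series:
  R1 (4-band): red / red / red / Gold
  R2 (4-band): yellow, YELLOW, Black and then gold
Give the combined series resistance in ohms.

R1: red, red → 22; red ×10^2 → 2200 Ω.
R2: yellow, yellow → 44; black ×1 → 44 Ω.
Series: 2200 + 44 = 2244 Ω.

2244 Ω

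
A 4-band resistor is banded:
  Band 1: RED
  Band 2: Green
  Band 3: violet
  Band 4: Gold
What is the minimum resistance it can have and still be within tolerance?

237500000 Ω

Red → 2 (first significant figure)
Green → 5 (second significant figure)
Violet → ×10^7 multiplier
Gold → ±5% tolerance
25 × 10000000 = 250000000 Ω
Minimum = 250000000 × (1 − 5/100) = 237500000 Ω.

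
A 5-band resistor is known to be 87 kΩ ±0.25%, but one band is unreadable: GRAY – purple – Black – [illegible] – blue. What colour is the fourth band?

87000 Ω = 870 × 10^2.
The fourth band is the multiplier, 10^2, which is red.

red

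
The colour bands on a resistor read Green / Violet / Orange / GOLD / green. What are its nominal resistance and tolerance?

57.3 Ω ±0.5%

Green → 5 (first significant figure)
Violet → 7 (second significant figure)
Orange → 3 (third significant figure)
Gold → ×0.1 multiplier
Green → ±0.5% tolerance
573 × 0.1 = 57.3 Ω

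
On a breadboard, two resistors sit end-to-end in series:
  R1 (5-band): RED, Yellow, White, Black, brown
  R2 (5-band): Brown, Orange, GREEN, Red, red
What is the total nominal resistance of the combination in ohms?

13749 Ω

R1: red, yellow, white → 249; black ×1 → 249 Ω.
R2: brown, orange, green → 135; red ×10^2 → 13500 Ω.
Series: 249 + 13500 = 13749 Ω.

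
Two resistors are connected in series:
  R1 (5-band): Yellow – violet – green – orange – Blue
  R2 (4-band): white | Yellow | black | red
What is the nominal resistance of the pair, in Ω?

R1: yellow, violet, green → 475; orange ×10^3 → 475000 Ω.
R2: white, yellow → 94; black ×1 → 94 Ω.
Series: 475000 + 94 = 475094 Ω.

475094 Ω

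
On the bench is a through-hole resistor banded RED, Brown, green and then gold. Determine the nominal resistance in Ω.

2100000 Ω

Red → 2 (first significant figure)
Brown → 1 (second significant figure)
Green → ×10^5 multiplier
21 × 100000 = 2100000 Ω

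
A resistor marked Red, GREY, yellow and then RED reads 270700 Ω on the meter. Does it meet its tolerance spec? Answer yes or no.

no

Red → 2 (first significant figure)
Grey → 8 (second significant figure)
Yellow → ×10^4 multiplier
Red → ±2% tolerance
28 × 10000 = 280000 Ω
Allowed range: 274400 Ω to 285600 Ω.
270700 Ω lies outside that range.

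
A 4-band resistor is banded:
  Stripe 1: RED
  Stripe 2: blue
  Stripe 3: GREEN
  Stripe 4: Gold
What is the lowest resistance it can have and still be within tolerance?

Red → 2 (first significant figure)
Blue → 6 (second significant figure)
Green → ×10^5 multiplier
Gold → ±5% tolerance
26 × 100000 = 2600000 Ω
Lowest = 2600000 × (1 − 5/100) = 2470000 Ω.

2470000 Ω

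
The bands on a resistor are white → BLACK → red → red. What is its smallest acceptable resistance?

White → 9 (first significant figure)
Black → 0 (second significant figure)
Red → ×10^2 multiplier
Red → ±2% tolerance
90 × 100 = 9000 Ω
Smallest = 9000 × (1 − 2/100) = 8820 Ω.

8820 Ω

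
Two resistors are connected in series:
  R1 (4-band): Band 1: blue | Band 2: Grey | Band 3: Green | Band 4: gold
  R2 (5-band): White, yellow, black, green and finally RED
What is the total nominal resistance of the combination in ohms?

R1: blue, grey → 68; green ×10^5 → 6800000 Ω.
R2: white, yellow, black → 940; green ×10^5 → 94000000 Ω.
Series: 6800000 + 94000000 = 100800000 Ω.

100800000 Ω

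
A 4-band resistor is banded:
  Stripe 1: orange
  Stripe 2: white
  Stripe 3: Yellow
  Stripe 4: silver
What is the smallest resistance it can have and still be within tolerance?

351000 Ω

Orange → 3 (first significant figure)
White → 9 (second significant figure)
Yellow → ×10^4 multiplier
Silver → ±10% tolerance
39 × 10000 = 390000 Ω
Smallest = 390000 × (1 − 10/100) = 351000 Ω.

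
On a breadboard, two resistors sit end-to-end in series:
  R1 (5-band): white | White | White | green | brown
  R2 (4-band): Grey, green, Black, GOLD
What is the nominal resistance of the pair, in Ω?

R1: white, white, white → 999; green ×10^5 → 99900000 Ω.
R2: grey, green → 85; black ×1 → 85 Ω.
Series: 99900000 + 85 = 99900085 Ω.

99900085 Ω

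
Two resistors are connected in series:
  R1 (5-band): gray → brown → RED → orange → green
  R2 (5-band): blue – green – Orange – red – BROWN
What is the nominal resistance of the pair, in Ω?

877300 Ω

R1: grey, brown, red → 812; orange ×10^3 → 812000 Ω.
R2: blue, green, orange → 653; red ×10^2 → 65300 Ω.
Series: 812000 + 65300 = 877300 Ω.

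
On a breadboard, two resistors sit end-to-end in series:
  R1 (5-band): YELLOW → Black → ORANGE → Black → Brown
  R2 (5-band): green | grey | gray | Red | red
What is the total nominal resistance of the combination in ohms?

59203 Ω

R1: yellow, black, orange → 403; black ×1 → 403 Ω.
R2: green, grey, grey → 588; red ×10^2 → 58800 Ω.
Series: 403 + 58800 = 59203 Ω.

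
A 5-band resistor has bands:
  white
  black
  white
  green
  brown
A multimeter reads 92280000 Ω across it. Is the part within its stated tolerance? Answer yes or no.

no

White → 9 (first significant figure)
Black → 0 (second significant figure)
White → 9 (third significant figure)
Green → ×10^5 multiplier
Brown → ±1% tolerance
909 × 100000 = 90900000 Ω
Allowed range: 89991000 Ω to 91809000 Ω.
92280000 Ω lies outside that range.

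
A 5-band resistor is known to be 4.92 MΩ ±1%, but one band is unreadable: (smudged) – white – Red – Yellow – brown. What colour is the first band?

yellow

4920000 Ω = 492 × 10^4.
The first band gives digit 4 of the significand, and 4 is yellow.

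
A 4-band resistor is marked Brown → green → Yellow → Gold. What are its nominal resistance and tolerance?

Brown → 1 (first significant figure)
Green → 5 (second significant figure)
Yellow → ×10^4 multiplier
Gold → ±5% tolerance
15 × 10000 = 150000 Ω

150000 Ω ±5%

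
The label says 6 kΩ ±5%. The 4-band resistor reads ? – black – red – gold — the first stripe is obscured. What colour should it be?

6000 Ω = 60 × 10^2.
The first band gives digit 6 of the significand, and 6 is blue.

blue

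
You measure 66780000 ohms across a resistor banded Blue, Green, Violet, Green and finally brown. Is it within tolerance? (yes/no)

Blue → 6 (first significant figure)
Green → 5 (second significant figure)
Violet → 7 (third significant figure)
Green → ×10^5 multiplier
Brown → ±1% tolerance
657 × 100000 = 65700000 Ω
Allowed range: 65043000 Ω to 66357000 Ω.
66780000 ohms lies outside that range.

no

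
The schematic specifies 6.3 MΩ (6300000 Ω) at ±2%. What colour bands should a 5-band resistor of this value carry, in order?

blue, orange, black, yellow, red

6300000 Ω = 630 × 10^4.
6 → blue
3 → orange
0 → black
Multiplier 10^4 → yellow.
±2% tolerance → red.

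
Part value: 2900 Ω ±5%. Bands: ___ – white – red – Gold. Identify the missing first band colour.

red

2900 Ω = 29 × 10^2.
The first band gives digit 2 of the significand, and 2 is red.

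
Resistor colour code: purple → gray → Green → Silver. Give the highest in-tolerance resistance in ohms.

8580000 Ω

Violet → 7 (first significant figure)
Grey → 8 (second significant figure)
Green → ×10^5 multiplier
Silver → ±10% tolerance
78 × 100000 = 7800000 Ω
Highest = 7800000 × (1 + 10/100) = 8580000 Ω.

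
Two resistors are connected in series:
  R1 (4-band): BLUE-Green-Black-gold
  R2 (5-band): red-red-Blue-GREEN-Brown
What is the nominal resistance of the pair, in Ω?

R1: blue, green → 65; black ×1 → 65 Ω.
R2: red, red, blue → 226; green ×10^5 → 22600000 Ω.
Series: 65 + 22600000 = 22600065 Ω.

22600065 Ω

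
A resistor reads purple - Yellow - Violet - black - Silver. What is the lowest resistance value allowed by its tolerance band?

672.3 Ω

Violet → 7 (first significant figure)
Yellow → 4 (second significant figure)
Violet → 7 (third significant figure)
Black → ×1 multiplier
Silver → ±10% tolerance
747 × 1 = 747 Ω
Lowest = 747 × (1 − 10/100) = 672.3 Ω.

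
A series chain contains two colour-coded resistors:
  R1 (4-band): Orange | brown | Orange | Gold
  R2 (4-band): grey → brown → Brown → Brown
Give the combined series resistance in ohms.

R1: orange, brown → 31; orange ×10^3 → 31000 Ω.
R2: grey, brown → 81; brown ×10 → 810 Ω.
Series: 31000 + 810 = 31810 Ω.

31810 Ω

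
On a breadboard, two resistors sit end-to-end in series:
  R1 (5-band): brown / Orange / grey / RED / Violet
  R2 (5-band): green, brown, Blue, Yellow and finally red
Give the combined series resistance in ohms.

R1: brown, orange, grey → 138; red ×10^2 → 13800 Ω.
R2: green, brown, blue → 516; yellow ×10^4 → 5160000 Ω.
Series: 13800 + 5160000 = 5173800 Ω.

5173800 Ω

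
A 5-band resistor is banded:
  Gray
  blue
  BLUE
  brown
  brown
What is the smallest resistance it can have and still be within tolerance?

8573.4 Ω

Grey → 8 (first significant figure)
Blue → 6 (second significant figure)
Blue → 6 (third significant figure)
Brown → ×10 multiplier
Brown → ±1% tolerance
866 × 10 = 8660 Ω
Smallest = 8660 × (1 − 1/100) = 8573.4 Ω.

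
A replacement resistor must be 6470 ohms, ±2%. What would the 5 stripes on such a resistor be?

6470 Ω = 647 × 10^1.
6 → blue
4 → yellow
7 → violet
Multiplier 10^1 → brown.
±2% tolerance → red.

blue, yellow, violet, brown, red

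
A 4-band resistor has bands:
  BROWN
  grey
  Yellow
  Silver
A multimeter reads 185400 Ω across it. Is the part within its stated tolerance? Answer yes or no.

Brown → 1 (first significant figure)
Grey → 8 (second significant figure)
Yellow → ×10^4 multiplier
Silver → ±10% tolerance
18 × 10000 = 180000 Ω
Allowed range: 162000 Ω to 198000 Ω.
185400 Ω lies inside that range.

yes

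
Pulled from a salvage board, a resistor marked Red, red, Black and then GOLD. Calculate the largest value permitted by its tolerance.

23.1 Ω

Red → 2 (first significant figure)
Red → 2 (second significant figure)
Black → ×1 multiplier
Gold → ±5% tolerance
22 × 1 = 22 Ω
Largest = 22 × (1 + 5/100) = 23.1 Ω.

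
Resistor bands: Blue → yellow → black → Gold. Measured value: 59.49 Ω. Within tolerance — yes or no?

no

Blue → 6 (first significant figure)
Yellow → 4 (second significant figure)
Black → ×1 multiplier
Gold → ±5% tolerance
64 × 1 = 64 Ω
Allowed range: 60.8 Ω to 67.2 Ω.
59.49 Ω lies outside that range.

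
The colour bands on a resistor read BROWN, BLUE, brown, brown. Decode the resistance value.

Brown → 1 (first significant figure)
Blue → 6 (second significant figure)
Brown → ×10 multiplier
16 × 10 = 160 Ω

160 Ω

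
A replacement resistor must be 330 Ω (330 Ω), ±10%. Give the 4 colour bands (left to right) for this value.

orange, orange, brown, silver

330 Ω = 33 × 10^1.
3 → orange
3 → orange
Multiplier 10^1 → brown.
±10% tolerance → silver.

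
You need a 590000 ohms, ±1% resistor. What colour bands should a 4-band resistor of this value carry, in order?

590000 Ω = 59 × 10^4.
5 → green
9 → white
Multiplier 10^4 → yellow.
±1% tolerance → brown.

green, white, yellow, brown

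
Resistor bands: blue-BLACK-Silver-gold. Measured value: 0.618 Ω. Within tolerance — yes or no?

yes

Blue → 6 (first significant figure)
Black → 0 (second significant figure)
Silver → ×0.01 multiplier
Gold → ±5% tolerance
60 × 0.01 = 0.6 Ω
Allowed range: 0.57 Ω to 0.63 Ω.
0.618 Ω lies inside that range.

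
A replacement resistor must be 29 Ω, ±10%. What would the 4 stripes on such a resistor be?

red, white, black, silver

29 Ω = 29 × 10^0.
2 → red
9 → white
Multiplier 10^0 → black.
±10% tolerance → silver.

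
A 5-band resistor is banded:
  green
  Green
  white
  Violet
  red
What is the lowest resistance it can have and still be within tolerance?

5478200000 Ω

Green → 5 (first significant figure)
Green → 5 (second significant figure)
White → 9 (third significant figure)
Violet → ×10^7 multiplier
Red → ±2% tolerance
559 × 10000000 = 5590000000 Ω
Lowest = 5590000000 × (1 − 2/100) = 5478200000 Ω.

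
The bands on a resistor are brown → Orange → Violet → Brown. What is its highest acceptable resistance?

131300000 Ω

Brown → 1 (first significant figure)
Orange → 3 (second significant figure)
Violet → ×10^7 multiplier
Brown → ±1% tolerance
13 × 10000000 = 130000000 Ω
Highest = 130000000 × (1 + 1/100) = 131300000 Ω.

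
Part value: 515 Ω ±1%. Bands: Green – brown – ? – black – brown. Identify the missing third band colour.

515 Ω = 515 × 10^0.
The third band gives digit 5 of the significand, and 5 is green.

green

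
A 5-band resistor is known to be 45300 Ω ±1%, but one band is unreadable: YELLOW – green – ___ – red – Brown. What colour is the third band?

45300 Ω = 453 × 10^2.
The third band gives digit 3 of the significand, and 3 is orange.

orange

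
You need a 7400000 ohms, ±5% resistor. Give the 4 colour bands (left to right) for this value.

7400000 Ω = 74 × 10^5.
7 → violet
4 → yellow
Multiplier 10^5 → green.
±5% tolerance → gold.

violet, yellow, green, gold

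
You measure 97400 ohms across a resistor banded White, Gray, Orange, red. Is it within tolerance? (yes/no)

White → 9 (first significant figure)
Grey → 8 (second significant figure)
Orange → ×10^3 multiplier
Red → ±2% tolerance
98 × 1000 = 98000 Ω
Allowed range: 96040 Ω to 99960 Ω.
97400 ohms lies inside that range.

yes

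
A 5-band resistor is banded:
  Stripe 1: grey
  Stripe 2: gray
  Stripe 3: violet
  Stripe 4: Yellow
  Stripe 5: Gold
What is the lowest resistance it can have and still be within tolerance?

8426500 Ω

Grey → 8 (first significant figure)
Grey → 8 (second significant figure)
Violet → 7 (third significant figure)
Yellow → ×10^4 multiplier
Gold → ±5% tolerance
887 × 10000 = 8870000 Ω
Lowest = 8870000 × (1 − 5/100) = 8426500 Ω.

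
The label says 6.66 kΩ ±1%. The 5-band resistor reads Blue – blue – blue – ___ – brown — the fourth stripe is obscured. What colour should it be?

brown

6660 Ω = 666 × 10^1.
The fourth band is the multiplier, 10^1, which is brown.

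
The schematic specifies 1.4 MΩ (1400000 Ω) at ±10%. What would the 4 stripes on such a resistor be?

1400000 Ω = 14 × 10^5.
1 → brown
4 → yellow
Multiplier 10^5 → green.
±10% tolerance → silver.

brown, yellow, green, silver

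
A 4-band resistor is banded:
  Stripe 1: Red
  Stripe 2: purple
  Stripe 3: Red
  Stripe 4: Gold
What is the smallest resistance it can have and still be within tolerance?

2565 Ω

Red → 2 (first significant figure)
Violet → 7 (second significant figure)
Red → ×10^2 multiplier
Gold → ±5% tolerance
27 × 100 = 2700 Ω
Smallest = 2700 × (1 − 5/100) = 2565 Ω.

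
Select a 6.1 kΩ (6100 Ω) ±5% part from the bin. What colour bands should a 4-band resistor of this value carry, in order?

blue, brown, red, gold

6100 Ω = 61 × 10^2.
6 → blue
1 → brown
Multiplier 10^2 → red.
±5% tolerance → gold.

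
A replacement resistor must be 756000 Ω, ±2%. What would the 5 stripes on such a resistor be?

756000 Ω = 756 × 10^3.
7 → violet
5 → green
6 → blue
Multiplier 10^3 → orange.
±2% tolerance → red.

violet, green, blue, orange, red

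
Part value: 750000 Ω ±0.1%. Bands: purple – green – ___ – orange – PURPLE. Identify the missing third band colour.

750000 Ω = 750 × 10^3.
The third band gives digit 0 of the significand, and 0 is black.

black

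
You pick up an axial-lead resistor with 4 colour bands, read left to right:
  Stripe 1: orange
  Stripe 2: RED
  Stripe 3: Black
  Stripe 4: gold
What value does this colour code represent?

32 Ω

Orange → 3 (first significant figure)
Red → 2 (second significant figure)
Black → ×1 multiplier
32 × 1 = 32 Ω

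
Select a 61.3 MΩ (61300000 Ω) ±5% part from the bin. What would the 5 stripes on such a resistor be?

61300000 Ω = 613 × 10^5.
6 → blue
1 → brown
3 → orange
Multiplier 10^5 → green.
±5% tolerance → gold.

blue, brown, orange, green, gold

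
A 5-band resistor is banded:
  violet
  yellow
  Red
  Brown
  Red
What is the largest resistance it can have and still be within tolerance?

Violet → 7 (first significant figure)
Yellow → 4 (second significant figure)
Red → 2 (third significant figure)
Brown → ×10 multiplier
Red → ±2% tolerance
742 × 10 = 7420 Ω
Largest = 7420 × (1 + 2/100) = 7568.4 Ω.

7568.4 Ω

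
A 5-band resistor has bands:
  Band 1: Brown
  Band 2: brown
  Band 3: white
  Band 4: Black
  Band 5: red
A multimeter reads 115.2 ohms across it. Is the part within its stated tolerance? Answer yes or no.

Brown → 1 (first significant figure)
Brown → 1 (second significant figure)
White → 9 (third significant figure)
Black → ×1 multiplier
Red → ±2% tolerance
119 × 1 = 119 Ω
Allowed range: 116.62 Ω to 121.38 Ω.
115.2 ohms lies outside that range.

no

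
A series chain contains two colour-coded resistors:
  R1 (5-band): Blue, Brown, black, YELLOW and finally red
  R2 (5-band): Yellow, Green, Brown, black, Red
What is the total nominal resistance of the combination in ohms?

R1: blue, brown, black → 610; yellow ×10^4 → 6100000 Ω.
R2: yellow, green, brown → 451; black ×1 → 451 Ω.
Series: 6100000 + 451 = 6100451 Ω.

6100451 Ω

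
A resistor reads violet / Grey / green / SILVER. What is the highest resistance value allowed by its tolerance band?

Violet → 7 (first significant figure)
Grey → 8 (second significant figure)
Green → ×10^5 multiplier
Silver → ±10% tolerance
78 × 100000 = 7800000 Ω
Highest = 7800000 × (1 + 10/100) = 8580000 Ω.

8580000 Ω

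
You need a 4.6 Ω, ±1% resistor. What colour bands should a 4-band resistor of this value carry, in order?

4.6 Ω = 46 × 10^-1.
4 → yellow
6 → blue
Multiplier 10^-1 → gold.
±1% tolerance → brown.

yellow, blue, gold, brown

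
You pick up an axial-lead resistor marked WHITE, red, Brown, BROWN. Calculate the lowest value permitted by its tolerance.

White → 9 (first significant figure)
Red → 2 (second significant figure)
Brown → ×10 multiplier
Brown → ±1% tolerance
92 × 10 = 920 Ω
Lowest = 920 × (1 − 1/100) = 910.8 Ω.

910.8 Ω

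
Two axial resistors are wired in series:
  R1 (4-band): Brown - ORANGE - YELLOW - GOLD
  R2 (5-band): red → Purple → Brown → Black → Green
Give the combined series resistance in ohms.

R1: brown, orange → 13; yellow ×10^4 → 130000 Ω.
R2: red, violet, brown → 271; black ×1 → 271 Ω.
Series: 130000 + 271 = 130271 Ω.

130271 Ω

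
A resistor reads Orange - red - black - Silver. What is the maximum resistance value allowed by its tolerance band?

35.2 Ω

Orange → 3 (first significant figure)
Red → 2 (second significant figure)
Black → ×1 multiplier
Silver → ±10% tolerance
32 × 1 = 32 Ω
Maximum = 32 × (1 + 10/100) = 35.2 Ω.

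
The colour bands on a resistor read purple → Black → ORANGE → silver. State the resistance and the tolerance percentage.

70000 Ω ±10%

Violet → 7 (first significant figure)
Black → 0 (second significant figure)
Orange → ×10^3 multiplier
Silver → ±10% tolerance
70 × 1000 = 70000 Ω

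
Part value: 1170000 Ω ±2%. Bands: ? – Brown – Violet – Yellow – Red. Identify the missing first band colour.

1170000 Ω = 117 × 10^4.
The first band gives digit 1 of the significand, and 1 is brown.

brown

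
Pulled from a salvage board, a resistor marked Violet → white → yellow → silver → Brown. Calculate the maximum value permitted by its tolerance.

Violet → 7 (first significant figure)
White → 9 (second significant figure)
Yellow → 4 (third significant figure)
Silver → ×0.01 multiplier
Brown → ±1% tolerance
794 × 0.01 = 7.94 Ω
Maximum = 7.94 × (1 + 1/100) = 8.0194 Ω.

8.0194 Ω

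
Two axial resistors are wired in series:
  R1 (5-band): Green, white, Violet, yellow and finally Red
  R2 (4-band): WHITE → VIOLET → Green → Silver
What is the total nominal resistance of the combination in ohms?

R1: green, white, violet → 597; yellow ×10^4 → 5970000 Ω.
R2: white, violet → 97; green ×10^5 → 9700000 Ω.
Series: 5970000 + 9700000 = 15670000 Ω.

15670000 Ω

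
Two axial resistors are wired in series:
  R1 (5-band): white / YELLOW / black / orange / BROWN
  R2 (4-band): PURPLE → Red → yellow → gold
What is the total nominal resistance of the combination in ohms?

R1: white, yellow, black → 940; orange ×10^3 → 940000 Ω.
R2: violet, red → 72; yellow ×10^4 → 720000 Ω.
Series: 940000 + 720000 = 1660000 Ω.

1660000 Ω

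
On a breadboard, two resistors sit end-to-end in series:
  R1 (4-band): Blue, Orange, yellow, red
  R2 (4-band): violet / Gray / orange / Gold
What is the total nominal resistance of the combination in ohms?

R1: blue, orange → 63; yellow ×10^4 → 630000 Ω.
R2: violet, grey → 78; orange ×10^3 → 78000 Ω.
Series: 630000 + 78000 = 708000 Ω.

708000 Ω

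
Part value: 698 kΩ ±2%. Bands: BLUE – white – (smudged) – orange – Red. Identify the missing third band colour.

grey

698000 Ω = 698 × 10^3.
The third band gives digit 8 of the significand, and 8 is grey.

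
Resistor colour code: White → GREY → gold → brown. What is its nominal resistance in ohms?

9.8 Ω

White → 9 (first significant figure)
Grey → 8 (second significant figure)
Gold → ×0.1 multiplier
98 × 0.1 = 9.8 Ω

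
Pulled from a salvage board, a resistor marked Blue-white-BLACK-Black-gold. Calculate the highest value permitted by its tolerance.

724.5 Ω

Blue → 6 (first significant figure)
White → 9 (second significant figure)
Black → 0 (third significant figure)
Black → ×1 multiplier
Gold → ±5% tolerance
690 × 1 = 690 Ω
Highest = 690 × (1 + 5/100) = 724.5 Ω.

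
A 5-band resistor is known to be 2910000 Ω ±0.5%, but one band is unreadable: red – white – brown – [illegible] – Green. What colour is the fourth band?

2910000 Ω = 291 × 10^4.
The fourth band is the multiplier, 10^4, which is yellow.

yellow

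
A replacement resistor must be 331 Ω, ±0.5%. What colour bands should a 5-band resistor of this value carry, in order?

331 Ω = 331 × 10^0.
3 → orange
3 → orange
1 → brown
Multiplier 10^0 → black.
±0.5% tolerance → green.

orange, orange, brown, black, green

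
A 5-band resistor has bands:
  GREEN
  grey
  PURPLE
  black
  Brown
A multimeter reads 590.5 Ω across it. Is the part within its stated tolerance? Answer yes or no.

Green → 5 (first significant figure)
Grey → 8 (second significant figure)
Violet → 7 (third significant figure)
Black → ×1 multiplier
Brown → ±1% tolerance
587 × 1 = 587 Ω
Allowed range: 581.13 Ω to 592.87 Ω.
590.5 Ω lies inside that range.

yes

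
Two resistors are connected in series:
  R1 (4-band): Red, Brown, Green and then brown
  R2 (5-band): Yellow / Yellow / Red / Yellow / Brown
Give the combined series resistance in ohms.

R1: red, brown → 21; green ×10^5 → 2100000 Ω.
R2: yellow, yellow, red → 442; yellow ×10^4 → 4420000 Ω.
Series: 2100000 + 4420000 = 6520000 Ω.

6520000 Ω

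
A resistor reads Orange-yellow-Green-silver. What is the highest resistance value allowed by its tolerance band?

Orange → 3 (first significant figure)
Yellow → 4 (second significant figure)
Green → ×10^5 multiplier
Silver → ±10% tolerance
34 × 100000 = 3400000 Ω
Highest = 3400000 × (1 + 10/100) = 3740000 Ω.

3740000 Ω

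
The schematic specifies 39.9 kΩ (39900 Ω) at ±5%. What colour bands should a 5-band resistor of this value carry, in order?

orange, white, white, red, gold

39900 Ω = 399 × 10^2.
3 → orange
9 → white
9 → white
Multiplier 10^2 → red.
±5% tolerance → gold.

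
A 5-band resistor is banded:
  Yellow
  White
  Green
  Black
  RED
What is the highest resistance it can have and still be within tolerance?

Yellow → 4 (first significant figure)
White → 9 (second significant figure)
Green → 5 (third significant figure)
Black → ×1 multiplier
Red → ±2% tolerance
495 × 1 = 495 Ω
Highest = 495 × (1 + 2/100) = 504.9 Ω.

504.9 Ω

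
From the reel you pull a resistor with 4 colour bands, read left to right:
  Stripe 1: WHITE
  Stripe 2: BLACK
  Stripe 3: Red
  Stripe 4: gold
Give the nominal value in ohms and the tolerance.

White → 9 (first significant figure)
Black → 0 (second significant figure)
Red → ×10^2 multiplier
Gold → ±5% tolerance
90 × 100 = 9000 Ω

9000 Ω ±5%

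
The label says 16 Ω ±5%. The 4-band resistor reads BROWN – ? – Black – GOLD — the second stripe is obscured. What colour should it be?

blue

16 Ω = 16 × 10^0.
The second band gives digit 6 of the significand, and 6 is blue.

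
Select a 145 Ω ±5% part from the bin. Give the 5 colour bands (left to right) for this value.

brown, yellow, green, black, gold

145 Ω = 145 × 10^0.
1 → brown
4 → yellow
5 → green
Multiplier 10^0 → black.
±5% tolerance → gold.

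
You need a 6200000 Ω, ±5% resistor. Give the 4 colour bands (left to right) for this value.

6200000 Ω = 62 × 10^5.
6 → blue
2 → red
Multiplier 10^5 → green.
±5% tolerance → gold.

blue, red, green, gold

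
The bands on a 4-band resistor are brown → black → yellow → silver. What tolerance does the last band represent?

±10%

The last band, silver, is the tolerance band.
Silver corresponds to ±10%.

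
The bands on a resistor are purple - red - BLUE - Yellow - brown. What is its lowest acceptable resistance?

Violet → 7 (first significant figure)
Red → 2 (second significant figure)
Blue → 6 (third significant figure)
Yellow → ×10^4 multiplier
Brown → ±1% tolerance
726 × 10000 = 7260000 Ω
Lowest = 7260000 × (1 − 1/100) = 7187400 Ω.

7187400 Ω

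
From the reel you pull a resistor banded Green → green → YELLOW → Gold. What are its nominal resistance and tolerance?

Green → 5 (first significant figure)
Green → 5 (second significant figure)
Yellow → ×10^4 multiplier
Gold → ±5% tolerance
55 × 10000 = 550000 Ω

550000 Ω ±5%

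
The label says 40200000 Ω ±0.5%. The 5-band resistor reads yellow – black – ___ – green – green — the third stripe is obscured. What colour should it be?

red

40200000 Ω = 402 × 10^5.
The third band gives digit 2 of the significand, and 2 is red.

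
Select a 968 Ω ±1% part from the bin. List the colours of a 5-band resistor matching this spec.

968 Ω = 968 × 10^0.
9 → white
6 → blue
8 → grey
Multiplier 10^0 → black.
±1% tolerance → brown.

white, blue, grey, black, brown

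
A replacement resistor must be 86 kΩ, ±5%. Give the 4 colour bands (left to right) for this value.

86000 Ω = 86 × 10^3.
8 → grey
6 → blue
Multiplier 10^3 → orange.
±5% tolerance → gold.

grey, blue, orange, gold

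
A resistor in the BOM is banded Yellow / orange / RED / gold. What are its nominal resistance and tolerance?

4300 Ω ±5%

Yellow → 4 (first significant figure)
Orange → 3 (second significant figure)
Red → ×10^2 multiplier
Gold → ±5% tolerance
43 × 100 = 4300 Ω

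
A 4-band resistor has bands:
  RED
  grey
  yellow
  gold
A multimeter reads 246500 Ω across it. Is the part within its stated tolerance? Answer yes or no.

Red → 2 (first significant figure)
Grey → 8 (second significant figure)
Yellow → ×10^4 multiplier
Gold → ±5% tolerance
28 × 10000 = 280000 Ω
Allowed range: 266000 Ω to 294000 Ω.
246500 Ω lies outside that range.

no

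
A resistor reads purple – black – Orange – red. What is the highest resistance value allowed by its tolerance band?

Violet → 7 (first significant figure)
Black → 0 (second significant figure)
Orange → ×10^3 multiplier
Red → ±2% tolerance
70 × 1000 = 70000 Ω
Highest = 70000 × (1 + 2/100) = 71400 Ω.

71400 Ω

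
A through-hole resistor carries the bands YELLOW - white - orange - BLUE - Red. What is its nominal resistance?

493000000 Ω

Yellow → 4 (first significant figure)
White → 9 (second significant figure)
Orange → 3 (third significant figure)
Blue → ×10^6 multiplier
493 × 1000000 = 493000000 Ω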